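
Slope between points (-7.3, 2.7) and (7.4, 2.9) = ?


dy = 2.9 - 2.7 = 0.2
dx = 7.4 + 7.3 = 14.7
m = 0.2/14.7 = 0.0136

m = 0.0136


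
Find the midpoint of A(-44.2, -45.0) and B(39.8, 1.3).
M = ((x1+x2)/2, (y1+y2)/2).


Mx = (-44.2 + 39.8)/2 = -4.4/2 = -2.2000
My = (-45.0 + 1.3)/2 = -43.7/2 = -21.8500

(-2.2000, -21.8500)


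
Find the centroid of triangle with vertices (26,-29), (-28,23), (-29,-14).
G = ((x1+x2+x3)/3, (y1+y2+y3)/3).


Gx = (26- 28- 29)/3 = -31/3 = -10.3333
Gy = (-29+23- 14)/3 = -20/3 = -6.6667

G = (-10.3333, -6.6667)


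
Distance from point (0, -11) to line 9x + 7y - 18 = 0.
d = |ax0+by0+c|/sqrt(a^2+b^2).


|9*0 + 7*(-11) - 18| = |-95| = 95
sqrt(81 + 49) = sqrt(130) = 11.4018
d = 95/sqrt(130) = 8.3321

8.3321


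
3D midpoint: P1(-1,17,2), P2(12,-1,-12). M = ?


Mx = (-1+12)/2 = 5.5000
My = (17- 1)/2 = 8.0000
Mz = (2- 12)/2 = -5.0000

M = (5.5000, 8.0000, -5.0000)


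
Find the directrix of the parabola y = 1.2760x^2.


a = 1.2760
1/(4a) = 0.1959
directrix: y = -0.1959 = -0.1959

y = -0.1959


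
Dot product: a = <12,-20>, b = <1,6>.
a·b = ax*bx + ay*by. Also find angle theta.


a·b = 12*1 - 20*6 = 12 - 120 = -108
|a| = sqrt(144+400) = 23.3238
|b| = sqrt(1+36) = 6.0828
cos(theta) = -108/(sqrt(544)*sqrt(37)) = -108/sqrt(20128) = -0.761243
theta = arccos(-108/sqrt(20128)) = 139.5739 degrees

a·b = -108, theta = 139.5739 deg


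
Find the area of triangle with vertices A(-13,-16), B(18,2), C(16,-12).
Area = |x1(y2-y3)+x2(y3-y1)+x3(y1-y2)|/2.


-13*(2+ 12) = -182
18*(-12+ 16) = 72
16*(-16-2) = -288
sum = -398
Area = |-398|/2 = 199.0000

199.0000 sq units


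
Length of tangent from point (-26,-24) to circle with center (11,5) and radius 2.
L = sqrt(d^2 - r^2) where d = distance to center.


d = sqrt((-26-11)^2 + (-24-5)^2) = sqrt(1369+841) = 47.0106
L = sqrt(2210.0000 - 4) = sqrt(2206.0000) = 46.9681

46.9681


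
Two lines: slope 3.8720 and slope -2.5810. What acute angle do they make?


m1-m2 = 6.453
1+m1*m2 = -8.993632
tan(theta) = |6.453/(-8.993632)| = 0.717508
theta = arctan(|6.453/(-8.993632)|) = 35.6597 degrees (acute angle)

35.6597 degrees


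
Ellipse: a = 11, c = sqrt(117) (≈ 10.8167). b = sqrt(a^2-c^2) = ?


b^2 = 11^2 - (sqrt(117))^2 = 121 - 117 = 4
b = sqrt(4) = 2

b = 2


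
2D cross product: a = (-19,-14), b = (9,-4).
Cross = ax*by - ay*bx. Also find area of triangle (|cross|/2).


cross = -19*(-4) + 14*9 = 76 + 126 = 202
Triangle area = |202|/2 = 202/2 = 101.0000

cross = 202, triangle area = 101.0000


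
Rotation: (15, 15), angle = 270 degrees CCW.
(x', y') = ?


cos(270) = 0, sin(270) = -1
x' = 15*0 - 15*(-1) = 15
y' = 15*(-1) + 15*0 = -15

(15, -15)


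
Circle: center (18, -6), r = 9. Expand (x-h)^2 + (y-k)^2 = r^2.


(x-18)^2 + (y+ 6)^2 = 9^2
D = -2h = -36, E = -2k = 12
F = h^2+k^2-r^2 = 324+36-81 = 279

x^2 + y^2 - 36x + 12y + 279 = 0


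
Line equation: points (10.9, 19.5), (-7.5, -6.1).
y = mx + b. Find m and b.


m = (-25.6)/(-18.4) = 1.3913
b = y1 - m*x1 = 19.5 - (-25.6*10.9)/(-18.4) = 19.5 - 15.1652 = 4.3348

y = 1.3913x + 4.3348


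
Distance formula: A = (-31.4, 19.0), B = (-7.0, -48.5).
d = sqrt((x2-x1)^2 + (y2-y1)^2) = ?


dx = -7.0 + 31.4 = 24.4
dy = -48.5 - 19.0 = -67.5
d = sqrt(595.36 + 4556.25) = sqrt(5151.61) = 71.7747

71.7747


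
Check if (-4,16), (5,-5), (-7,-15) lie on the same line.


-4*(-5+ 15) + 5*(-15-16) - 7*(16+ 5)
= -40 - 155 - 147 = -342

No, not collinear (determinant = -342)


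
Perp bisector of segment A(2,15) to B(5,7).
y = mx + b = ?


Midpoint = (3.5, 11)
Slope of AB = dy/dx = -8/3 = -2.6667
Perp slope = -dx/dy = 3/8 = 0.3750
b = My - (perp slope)*Mx = 11 + (3*3.5)/(-8) = 11 - 1.3125 = 9.6875

y = 0.3750x + 9.6875


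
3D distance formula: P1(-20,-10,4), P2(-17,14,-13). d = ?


dx=3, dy=24, dz=-17
d = sqrt(9+576+289) = sqrt(874) = 29.5635

29.5635


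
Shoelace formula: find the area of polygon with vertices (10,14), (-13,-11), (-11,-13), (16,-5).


sum(xi*y_{i+1}) = 10*(-11) - 13*(-13) - 11*(-5) + 16*14 = 338
sum(yi*x_{i+1}) = 14*(-13) - 11*(-11) - 13*16 - 5*10 = -319
Area = |338 + 319|/2 = 657/2 = 328.5000

328.5000 sq units


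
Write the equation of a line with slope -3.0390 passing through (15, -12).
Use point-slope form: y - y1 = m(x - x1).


y + 12 = -3.0390(x - 15)
y = -3.0390x - 12 + 3.0390*15
y = -3.0390x + 33.5850

y = -3.0390x + 33.5850


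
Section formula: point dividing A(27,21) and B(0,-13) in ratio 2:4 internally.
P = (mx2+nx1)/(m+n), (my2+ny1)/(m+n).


Px = (2*0 + 4*27)/6 = 108/6 = 18.0000
Py = (2*(-13) + 4*21)/6 = 58/6 = 9.6667

P = (18.0000, 9.6667)


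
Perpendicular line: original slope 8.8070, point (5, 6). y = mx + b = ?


Perpendicular slope = -1/m1 = -1/8.8070 = -0.1135
b2 = y0 - m2*x0 = 6 + 5/8.8070 = 6 + 0.5677 = 6.5677

y = -0.1135x + 6.5677


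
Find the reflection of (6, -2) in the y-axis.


Reflection rule for y-axis: (-x, y)
(6, -2) -> (-6, -2)

(-6, -2)


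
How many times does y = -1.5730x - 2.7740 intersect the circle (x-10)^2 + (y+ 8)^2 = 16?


Substitute y = -1.5730x - 2.7740: (x-10)^2 + (-1.5730x- 2.7740+ 8)^2 = 16
Expand to Ax^2 + Bx + C = 0, where b-k = 5.226
A = 1+m^2 = 3.474329
B = 2(m(b-k) - h) = 2(-1.5730*5.226 - 10) = -36.440996
C = h^2 + (b-k)^2 - r^2 = 100 + 27.311076 - 16 = 111.311076
disc = B^2-4AC = 1327.9462 - 1546.9252 = -218.9790
disc < 0

0 intersection points


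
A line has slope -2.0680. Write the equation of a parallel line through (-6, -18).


Parallel lines have equal slopes.
m2 = -2.0680
b2 = -18 + 2.0680*(-6) = -30.4080

y = -2.0680x - 30.4080


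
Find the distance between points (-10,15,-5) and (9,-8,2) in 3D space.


dx=19, dy=-23, dz=7
d = sqrt(361+529+49) = sqrt(939) = 30.6431

30.6431


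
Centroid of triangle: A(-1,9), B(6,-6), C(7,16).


Gx = (-1+6+7)/3 = 12/3 = 4.0000
Gy = (9- 6+16)/3 = 19/3 = 6.3333

G = (4.0000, 6.3333)


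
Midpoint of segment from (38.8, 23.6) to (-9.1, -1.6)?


Mx = (38.8 - 9.1)/2 = 29.7/2 = 14.8500
My = (23.6 - 1.6)/2 = 22.0/2 = 11.0000

(14.8500, 11.0000)


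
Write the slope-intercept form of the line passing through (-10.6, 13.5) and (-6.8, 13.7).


m = (0.2)/(3.8) = 0.0526
b = y1 - m*x1 = 13.5 - (0.2*(-10.6))/(3.8) = 13.5 + 0.5579 = 14.0579

y = 0.0526x + 14.0579


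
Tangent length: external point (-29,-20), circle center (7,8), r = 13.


d = sqrt((-29-7)^2 + (-20-8)^2) = sqrt(1296+784) = 45.6070
L = sqrt(2080.0000 - 169) = sqrt(1911.0000) = 43.7150

43.7150


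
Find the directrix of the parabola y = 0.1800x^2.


a = 0.1800
1/(4a) = 1.3889
directrix: y = -1.3889 = -1.3889

y = -1.3889


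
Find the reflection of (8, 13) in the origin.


Reflection rule for origin: (-x, -y)
(8, 13) -> (-8, -13)

(-8, -13)


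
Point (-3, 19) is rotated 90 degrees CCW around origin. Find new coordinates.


cos(90) = 0, sin(90) = 1
x' = -3*0 - 19*1 = -19
y' = -3*1 + 19*0 = -3

(-19, -3)


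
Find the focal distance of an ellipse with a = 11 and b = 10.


c^2 = 11^2 - 10^2 = 121 - 100 = 21
c = sqrt(21) = 4.5826

c = 4.5826


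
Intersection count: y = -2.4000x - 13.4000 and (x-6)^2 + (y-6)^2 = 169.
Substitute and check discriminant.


Substitute y = -2.4000x - 13.4000: (x-6)^2 + (-2.4000x- 13.4000-6)^2 = 169
Expand to Ax^2 + Bx + C = 0, where b-k = -19.4
A = 1+m^2 = 6.76
B = 2(m(b-k) - h) = 2(-2.4000*(-19.4) - 6) = 81.12
C = h^2 + (b-k)^2 - r^2 = 36 + 376.36 - 169 = 243.36
disc = B^2-4AC = 6580.4544 - 6580.4544 = 0
disc = 0

1 intersection point (tangent)


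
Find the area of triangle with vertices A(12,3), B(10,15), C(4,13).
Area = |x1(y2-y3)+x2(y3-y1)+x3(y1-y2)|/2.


12*(15-13) = 24
10*(13-3) = 100
4*(3-15) = -48
sum = 76
Area = |76|/2 = 38.0000

38.0000 sq units


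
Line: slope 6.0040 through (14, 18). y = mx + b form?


y - 18 = 6.0040(x - 14)
y = 6.0040x + 18 - 6.0040*14
y = 6.0040x - 66.0560

y = 6.0040x - 66.0560


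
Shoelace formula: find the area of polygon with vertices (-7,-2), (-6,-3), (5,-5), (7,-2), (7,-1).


sum(xi*y_{i+1}) = -7*(-3) - 6*(-5) + 5*(-2) + 7*(-1) + 7*(-2) = 20
sum(yi*x_{i+1}) = -2*(-6) - 3*5 - 5*7 - 2*7 - 1*(-7) = -45
Area = |20 + 45|/2 = 65/2 = 32.5000

32.5000 sq units


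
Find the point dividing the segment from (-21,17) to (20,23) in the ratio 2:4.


Px = (2*20 + 4*(-21))/6 = -44/6 = -7.3333
Py = (2*23 + 4*17)/6 = 114/6 = 19.0000

P = (-7.3333, 19.0000)


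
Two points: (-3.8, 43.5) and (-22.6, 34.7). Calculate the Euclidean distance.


dx = -22.6 + 3.8 = -18.8
dy = 34.7 - 43.5 = -8.8
d = sqrt(353.44 + 77.44) = sqrt(430.88) = 20.7576

20.7576


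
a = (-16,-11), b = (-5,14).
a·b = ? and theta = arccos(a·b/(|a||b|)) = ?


a·b = -16*(-5) - 11*14 = 80 - 154 = -74
|a| = sqrt(256+121) = 19.4165
|b| = sqrt(25+196) = 14.8661
cos(theta) = -74/(sqrt(377)*sqrt(221)) = -74/sqrt(83317) = -0.256369
theta = arccos(-74/sqrt(83317)) = 104.8547 degrees

a·b = -74, theta = 104.8547 deg


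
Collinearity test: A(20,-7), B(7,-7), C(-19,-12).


20*(-7+ 12) + 7*(-12+ 7) - 19*(-7+ 7)
= 100 - 35 + 0 = 65

No, not collinear (determinant = 65)


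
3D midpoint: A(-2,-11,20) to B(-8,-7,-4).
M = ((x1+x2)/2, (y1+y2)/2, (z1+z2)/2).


Mx = (-2- 8)/2 = -5.0000
My = (-11- 7)/2 = -9.0000
Mz = (20- 4)/2 = 8.0000

M = (-5.0000, -9.0000, 8.0000)


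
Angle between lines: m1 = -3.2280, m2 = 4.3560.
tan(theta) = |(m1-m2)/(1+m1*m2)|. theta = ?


m1-m2 = -7.584
1+m1*m2 = -13.061168
tan(theta) = |-7.584/(-13.061168)| = 0.580653
theta = arctan(|-7.584/(-13.061168)|) = 30.1417 degrees (acute angle)

30.1417 degrees


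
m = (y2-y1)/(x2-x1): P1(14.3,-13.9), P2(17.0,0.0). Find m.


dy = 0.0 + 13.9 = 13.9
dx = 17.0 - 14.3 = 2.7
m = 13.9/2.7 = 5.1481

m = 5.1481


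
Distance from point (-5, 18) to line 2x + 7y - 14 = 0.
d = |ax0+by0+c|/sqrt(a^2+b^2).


|2*(-5) + 7*18 - 14| = |102| = 102
sqrt(4 + 49) = sqrt(53) = 7.2801
d = 102/sqrt(53) = 14.0108

14.0108


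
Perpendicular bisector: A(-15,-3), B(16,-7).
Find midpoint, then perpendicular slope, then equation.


Midpoint = (0.5, -5)
Slope of AB = dy/dx = -4/31 = -0.1290
Perp slope = -dx/dy = 31/4 = 7.7500
b = My - (perp slope)*Mx = -5 + (31*0.5)/(-4) = -5 - 3.8750 = -8.8750

y = 7.7500x - 8.8750


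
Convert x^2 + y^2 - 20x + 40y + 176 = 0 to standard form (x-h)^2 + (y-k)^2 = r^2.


h = -D/2 = 20/2 = 10
k = -E/2 = -40/2 = -20
r^2 = h^2 + k^2 - F = 100 + 400 - 176 = 324
r = 18

Center (10, -20), radius = 18


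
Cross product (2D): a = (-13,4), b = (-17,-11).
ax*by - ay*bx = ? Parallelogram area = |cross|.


cross = -13*(-11) - 4*(-17) = 143 + 68 = 211
Parallelogram area = |211| = 211

cross = 211, parallelogram area = 211


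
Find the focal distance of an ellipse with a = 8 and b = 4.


c^2 = 8^2 - 4^2 = 64 - 16 = 48
c = sqrt(48) = 6.9282

c = 6.9282


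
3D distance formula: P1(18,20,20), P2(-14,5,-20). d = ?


dx=-32, dy=-15, dz=-40
d = sqrt(1024+225+1600) = sqrt(2849) = 53.3760

53.3760


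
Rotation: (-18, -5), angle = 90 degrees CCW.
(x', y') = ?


cos(90) = 0, sin(90) = 1
x' = -18*0 + 5*1 = 5
y' = -18*1 - 5*0 = -18

(5, -18)


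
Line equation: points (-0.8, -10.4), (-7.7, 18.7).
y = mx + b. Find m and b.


m = (29.1)/(-6.9) = -4.2174
b = y1 - m*x1 = -10.4 - (29.1*(-0.8))/(-6.9) = -10.4 - 3.3739 = -13.7739

y = -4.2174x - 13.7739


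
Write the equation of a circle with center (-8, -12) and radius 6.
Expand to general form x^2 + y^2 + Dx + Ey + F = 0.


(x+ 8)^2 + (y+ 12)^2 = 6^2
D = -2h = 16, E = -2k = 24
F = h^2+k^2-r^2 = 64+144-36 = 172

x^2 + y^2 + 16x + 24y + 172 = 0


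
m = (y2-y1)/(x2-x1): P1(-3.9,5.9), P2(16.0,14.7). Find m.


dy = 14.7 - 5.9 = 8.8
dx = 16.0 + 3.9 = 19.9
m = 8.8/19.9 = 0.4422

m = 0.4422


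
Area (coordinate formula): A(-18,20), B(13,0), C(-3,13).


-18*(0-13) = 234
13*(13-20) = -91
-3*(20-0) = -60
sum = 83
Area = |83|/2 = 41.5000

41.5000 sq units


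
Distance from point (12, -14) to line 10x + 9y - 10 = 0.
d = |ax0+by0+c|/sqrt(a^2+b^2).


|10*12 + 9*(-14) - 10| = |-16| = 16
sqrt(100 + 81) = sqrt(181) = 13.4536
d = 16/sqrt(181) = 1.1893

1.1893


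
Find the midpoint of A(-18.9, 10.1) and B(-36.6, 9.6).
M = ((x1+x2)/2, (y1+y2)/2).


Mx = (-18.9 - 36.6)/2 = -55.5/2 = -27.7500
My = (10.1 + 9.6)/2 = 19.7/2 = 9.8500

(-27.7500, 9.8500)


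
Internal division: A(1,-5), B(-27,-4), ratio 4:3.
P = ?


Px = (4*(-27) + 3*1)/7 = -105/7 = -15.0000
Py = (4*(-4) + 3*(-5))/7 = -31/7 = -4.4286

P = (-15.0000, -4.4286)


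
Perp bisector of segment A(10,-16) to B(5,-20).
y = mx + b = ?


Midpoint = (7.5, -18)
Slope of AB = dy/dx = -4/(-5) = 0.8000
Perp slope = -dx/dy = -5/4 = -1.2500
b = My - (perp slope)*Mx = -18 + (-5*7.5)/(-4) = -18 + 9.3750 = -8.6250

y = -1.2500x - 8.6250


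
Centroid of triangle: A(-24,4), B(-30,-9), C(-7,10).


Gx = (-24- 30- 7)/3 = -61/3 = -20.3333
Gy = (4- 9+10)/3 = 5/3 = 1.6667

G = (-20.3333, 1.6667)


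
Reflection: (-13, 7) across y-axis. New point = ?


Reflection rule for y-axis: (-x, y)
(-13, 7) -> (13, 7)

(13, 7)


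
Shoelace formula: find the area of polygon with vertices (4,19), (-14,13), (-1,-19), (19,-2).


sum(xi*y_{i+1}) = 4*13 - 14*(-19) - 1*(-2) + 19*19 = 681
sum(yi*x_{i+1}) = 19*(-14) + 13*(-1) - 19*19 - 2*4 = -648
Area = |681 + 648|/2 = 1329/2 = 664.5000

664.5000 sq units


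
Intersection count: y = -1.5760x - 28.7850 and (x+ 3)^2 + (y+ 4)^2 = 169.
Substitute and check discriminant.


Substitute y = -1.5760x - 28.7850: (x+ 3)^2 + (-1.5760x- 28.7850+ 4)^2 = 169
Expand to Ax^2 + Bx + C = 0, where b-k = -24.785
A = 1+m^2 = 3.483776
B = 2(m(b-k) - h) = 2(-1.5760*(-24.785) + 3) = 84.12232
C = h^2 + (b-k)^2 - r^2 = 9 + 614.296225 - 169 = 454.296225
disc = B^2-4AC = 7076.5647 - 6330.6651 = 745.8996
disc > 0

2 intersection points


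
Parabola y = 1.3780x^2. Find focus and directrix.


a = 1.3780
1/(4a) = 0.1814
Focus = (0, 0.1814)
Directrix: y = -0.1814

Focus = (0, 0.1814), Directrix: y = -0.1814


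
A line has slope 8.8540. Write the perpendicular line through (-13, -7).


Perpendicular slope = -1/m1 = -1/8.8540 = -0.1129
b2 = y0 - m2*x0 = -7 - 13/8.8540 = -7 - 1.4683 = -8.4683

y = -0.1129x - 8.4683


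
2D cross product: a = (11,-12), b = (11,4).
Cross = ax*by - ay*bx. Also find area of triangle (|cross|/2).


cross = 11*4 + 12*11 = 44 + 132 = 176
Triangle area = |176|/2 = 176/2 = 88.0000

cross = 176, triangle area = 88.0000


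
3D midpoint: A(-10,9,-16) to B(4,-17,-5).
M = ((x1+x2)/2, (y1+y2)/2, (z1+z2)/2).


Mx = (-10+4)/2 = -3.0000
My = (9- 17)/2 = -4.0000
Mz = (-16- 5)/2 = -10.5000

M = (-3.0000, -4.0000, -10.5000)


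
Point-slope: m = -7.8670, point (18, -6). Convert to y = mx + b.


y + 6 = -7.8670(x - 18)
y = -7.8670x - 6 + 7.8670*18
y = -7.8670x + 135.6060

y = -7.8670x + 135.6060


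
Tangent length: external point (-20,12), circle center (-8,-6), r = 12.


d = sqrt((-20+ 8)^2 + (12+ 6)^2) = sqrt(144+324) = 21.6333
L = sqrt(468.0000 - 144) = sqrt(324.0000) = 18.0000

18.0000


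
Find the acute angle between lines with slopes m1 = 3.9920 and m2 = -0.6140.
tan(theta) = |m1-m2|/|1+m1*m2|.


m1-m2 = 4.606
1+m1*m2 = -1.451088
tan(theta) = |4.606/(-1.451088)| = 3.174170
theta = arctan(|4.606/(-1.451088)|) = 72.5133 degrees (acute angle)

72.5133 degrees


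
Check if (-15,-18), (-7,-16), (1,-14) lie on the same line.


-15*(-16+ 14) - 7*(-14+ 18) + 1*(-18+ 16)
= 30 - 28 - 2 = 0

Yes, collinear (determinant = 0)


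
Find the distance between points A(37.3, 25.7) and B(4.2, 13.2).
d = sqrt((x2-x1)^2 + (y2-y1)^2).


dx = 4.2 - 37.3 = -33.1
dy = 13.2 - 25.7 = -12.5
d = sqrt(1095.61 + 156.25) = sqrt(1251.86) = 35.3816

35.3816


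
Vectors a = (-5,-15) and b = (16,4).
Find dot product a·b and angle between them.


a·b = -5*16 - 15*4 = -80 - 60 = -140
|a| = sqrt(25+225) = 15.8114
|b| = sqrt(256+16) = 16.4924
cos(theta) = -140/(sqrt(250)*sqrt(272)) = -140/sqrt(68000) = -0.536875
theta = arccos(-140/sqrt(68000)) = 122.4712 degrees

a·b = -140, theta = 122.4712 deg


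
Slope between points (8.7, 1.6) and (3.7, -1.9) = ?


dy = -1.9 - 1.6 = -3.5
dx = 3.7 - 8.7 = -5
m = -3.5/(-5) = 0.7000

m = 0.7000


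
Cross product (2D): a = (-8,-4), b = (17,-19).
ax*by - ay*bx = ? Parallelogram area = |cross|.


cross = -8*(-19) + 4*17 = 152 + 68 = 220
Parallelogram area = |220| = 220

cross = 220, parallelogram area = 220


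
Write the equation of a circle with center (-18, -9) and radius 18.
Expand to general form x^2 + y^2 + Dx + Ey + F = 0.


(x+ 18)^2 + (y+ 9)^2 = 18^2
D = -2h = 36, E = -2k = 18
F = h^2+k^2-r^2 = 324+81-324 = 81

x^2 + y^2 + 36x + 18y + 81 = 0


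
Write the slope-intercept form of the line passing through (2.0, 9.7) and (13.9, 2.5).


m = (-7.2)/(11.9) = -0.6050
b = y1 - m*x1 = 9.7 - (-7.2*2.0)/(11.9) = 9.7 + 1.2101 = 10.9101

y = -0.6050x + 10.9101


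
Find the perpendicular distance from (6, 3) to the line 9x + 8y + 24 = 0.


|9*6 + 8*3 + 24| = |102| = 102
sqrt(81 + 64) = sqrt(145) = 12.0416
d = 102/sqrt(145) = 8.4706

8.4706


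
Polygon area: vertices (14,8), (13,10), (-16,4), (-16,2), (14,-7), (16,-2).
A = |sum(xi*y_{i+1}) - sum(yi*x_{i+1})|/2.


sum(xi*y_{i+1}) = 14*10 + 13*4 - 16*2 - 16*(-7) + 14*(-2) + 16*8 = 372
sum(yi*x_{i+1}) = 8*13 + 10*(-16) + 4*(-16) + 2*14 - 7*16 - 2*14 = -232
Area = |372 + 232|/2 = 604/2 = 302.0000

302.0000 sq units


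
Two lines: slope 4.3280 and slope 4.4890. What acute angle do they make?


m1-m2 = -0.161
1+m1*m2 = 20.428392
tan(theta) = |-0.161/20.428392| = 0.007881
theta = arctan(|-0.161/20.428392|) = 0.4515 degrees (acute angle)

0.4515 degrees


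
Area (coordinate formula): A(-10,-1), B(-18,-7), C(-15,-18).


-10*(-7+ 18) = -110
-18*(-18+ 1) = 306
-15*(-1+ 7) = -90
sum = 106
Area = |106|/2 = 53.0000

53.0000 sq units


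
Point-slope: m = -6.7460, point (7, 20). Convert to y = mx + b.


y - 20 = -6.7460(x - 7)
y = -6.7460x + 20 + 6.7460*7
y = -6.7460x + 67.2220

y = -6.7460x + 67.2220


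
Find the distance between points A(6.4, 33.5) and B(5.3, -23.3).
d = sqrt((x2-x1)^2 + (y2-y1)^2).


dx = 5.3 - 6.4 = -1.1
dy = -23.3 - 33.5 = -56.8
d = sqrt(1.21 + 3226.24) = sqrt(3227.45) = 56.8107

56.8107


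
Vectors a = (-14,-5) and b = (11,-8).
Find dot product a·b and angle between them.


a·b = -14*11 - 5*(-8) = -154 + 40 = -114
|a| = sqrt(196+25) = 14.8661
|b| = sqrt(121+64) = 13.6015
cos(theta) = -114/(sqrt(221)*sqrt(185)) = -114/sqrt(40885) = -0.563797
theta = arccos(-114/sqrt(40885)) = 124.3188 degrees

a·b = -114, theta = 124.3188 deg


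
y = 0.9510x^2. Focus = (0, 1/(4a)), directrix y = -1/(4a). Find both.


a = 0.9510
1/(4a) = 0.2629
Focus = (0, 0.2629)
Directrix: y = -0.2629

Focus = (0, 0.2629), Directrix: y = -0.2629


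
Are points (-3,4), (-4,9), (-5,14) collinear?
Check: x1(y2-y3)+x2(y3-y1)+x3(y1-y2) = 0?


-3*(9-14) - 4*(14-4) - 5*(4-9)
= 15 - 40 + 25 = 0

Yes, collinear (determinant = 0)


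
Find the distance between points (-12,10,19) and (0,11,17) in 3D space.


dx=12, dy=1, dz=-2
d = sqrt(144+1+4) = sqrt(149) = 12.2066

12.2066


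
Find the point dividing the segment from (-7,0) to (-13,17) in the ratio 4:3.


Px = (4*(-13) + 3*(-7))/7 = -73/7 = -10.4286
Py = (4*17 + 3*0)/7 = 68/7 = 9.7143

P = (-10.4286, 9.7143)


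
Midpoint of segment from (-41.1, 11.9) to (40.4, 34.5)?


Mx = (-41.1 + 40.4)/2 = -0.7/2 = -0.3500
My = (11.9 + 34.5)/2 = 46.4/2 = 23.2000

(-0.3500, 23.2000)


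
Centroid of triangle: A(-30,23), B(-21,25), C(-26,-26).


Gx = (-30- 21- 26)/3 = -77/3 = -25.6667
Gy = (23+25- 26)/3 = 22/3 = 7.3333

G = (-25.6667, 7.3333)


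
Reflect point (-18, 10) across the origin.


Reflection rule for origin: (-x, -y)
(-18, 10) -> (18, -10)

(18, -10)


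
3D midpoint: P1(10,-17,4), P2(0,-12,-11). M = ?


Mx = (10+0)/2 = 5.0000
My = (-17- 12)/2 = -14.5000
Mz = (4- 11)/2 = -3.5000

M = (5.0000, -14.5000, -3.5000)


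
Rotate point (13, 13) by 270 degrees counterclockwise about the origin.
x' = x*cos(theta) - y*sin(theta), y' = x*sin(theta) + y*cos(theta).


cos(270) = 0, sin(270) = -1
x' = 13*0 - 13*(-1) = 13
y' = 13*(-1) + 13*0 = -13

(13, -13)


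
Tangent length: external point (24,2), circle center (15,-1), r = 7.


d = sqrt((24-15)^2 + (2+ 1)^2) = sqrt(81+9) = 9.4868
L = sqrt(90.0000 - 49) = sqrt(41.0000) = 6.4031

6.4031


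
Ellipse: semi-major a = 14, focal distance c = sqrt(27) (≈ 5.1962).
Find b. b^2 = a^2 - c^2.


b^2 = 14^2 - (sqrt(27))^2 = 196 - 27 = 169
b = sqrt(169) = 13

b = 13


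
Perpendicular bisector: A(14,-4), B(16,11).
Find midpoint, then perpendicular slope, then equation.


Midpoint = (15, 3.5)
Slope of AB = dy/dx = 15/2 = 7.5000
Perp slope = -dx/dy = -2/15 = -0.1333
b = My - (perp slope)*Mx = 3.5 + (2*15)/15 = 3.5 + 2.0000 = 5.5000

y = -0.1333x + 5.5000


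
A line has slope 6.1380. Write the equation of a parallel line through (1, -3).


Parallel lines have equal slopes.
m2 = 6.1380
b2 = -3 - 6.1380*1 = -9.1380

y = 6.1380x - 9.1380


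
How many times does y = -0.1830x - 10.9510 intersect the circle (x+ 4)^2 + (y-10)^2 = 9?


Substitute y = -0.1830x - 10.9510: (x+ 4)^2 + (-0.1830x- 10.9510-10)^2 = 9
Expand to Ax^2 + Bx + C = 0, where b-k = -20.951
A = 1+m^2 = 1.033489
B = 2(m(b-k) - h) = 2(-0.1830*(-20.951) + 4) = 15.668066
C = h^2 + (b-k)^2 - r^2 = 16 + 438.944401 - 9 = 445.944401
disc = B^2-4AC = 245.4883 - 1843.5145 = -1598.0262
disc < 0

0 intersection points


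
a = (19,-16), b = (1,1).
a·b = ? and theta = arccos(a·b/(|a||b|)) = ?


a·b = 19*1 - 16*1 = 19 - 16 = 3
|a| = sqrt(361+256) = 24.8395
|b| = sqrt(1+1) = 1.4142
cos(theta) = 3/(sqrt(617)*sqrt(2)) = 3/sqrt(1234) = 0.085401
theta = arccos(3/sqrt(1234)) = 85.1009 degrees

a·b = 3, theta = 85.1009 deg


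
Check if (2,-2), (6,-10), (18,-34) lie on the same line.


2*(-10+ 34) + 6*(-34+ 2) + 18*(-2+ 10)
= 48 - 192 + 144 = 0

Yes, collinear (determinant = 0)


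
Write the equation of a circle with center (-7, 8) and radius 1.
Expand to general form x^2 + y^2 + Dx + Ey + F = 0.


(x+ 7)^2 + (y-8)^2 = 1^2
D = -2h = 14, E = -2k = -16
F = h^2+k^2-r^2 = 49+64-1 = 112

x^2 + y^2 + 14x - 16y + 112 = 0


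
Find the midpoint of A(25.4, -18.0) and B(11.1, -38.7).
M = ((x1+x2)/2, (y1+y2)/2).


Mx = (25.4 + 11.1)/2 = 36.5/2 = 18.2500
My = (-18.0 - 38.7)/2 = -56.7/2 = -28.3500

(18.2500, -28.3500)


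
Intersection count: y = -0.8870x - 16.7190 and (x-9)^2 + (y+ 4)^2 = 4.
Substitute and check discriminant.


Substitute y = -0.8870x - 16.7190: (x-9)^2 + (-0.8870x- 16.7190+ 4)^2 = 4
Expand to Ax^2 + Bx + C = 0, where b-k = -12.719
A = 1+m^2 = 1.786769
B = 2(m(b-k) - h) = 2(-0.8870*(-12.719) - 9) = 4.563506
C = h^2 + (b-k)^2 - r^2 = 81 + 161.772961 - 4 = 238.772961
disc = B^2-4AC = 20.8256 - 1706.5285 = -1685.7029
disc < 0

0 intersection points


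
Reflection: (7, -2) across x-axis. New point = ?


Reflection rule for x-axis: (x, -y)
(7, -2) -> (7, 2)

(7, 2)


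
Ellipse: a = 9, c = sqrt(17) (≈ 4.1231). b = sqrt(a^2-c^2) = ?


b^2 = 9^2 - (sqrt(17))^2 = 81 - 17 = 64
b = sqrt(64) = 8

b = 8


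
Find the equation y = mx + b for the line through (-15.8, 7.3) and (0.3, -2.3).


m = (-9.6)/(16.1) = -0.5963
b = y1 - m*x1 = 7.3 - (-9.6*(-15.8))/(16.1) = 7.3 - 9.4211 = -2.1211

y = -0.5963x - 2.1211


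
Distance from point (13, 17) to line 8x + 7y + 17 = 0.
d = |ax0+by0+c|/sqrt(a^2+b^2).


|8*13 + 7*17 + 17| = |240| = 240
sqrt(64 + 49) = sqrt(113) = 10.6301
d = 240/sqrt(113) = 22.5773

22.5773


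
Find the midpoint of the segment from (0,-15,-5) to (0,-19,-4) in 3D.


Mx = (0+0)/2 = 0
My = (-15- 19)/2 = -17.0000
Mz = (-5- 4)/2 = -4.5000

M = (0, -17.0000, -4.5000)


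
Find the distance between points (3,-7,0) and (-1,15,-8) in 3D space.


dx=-4, dy=22, dz=-8
d = sqrt(16+484+64) = sqrt(564) = 23.7487

23.7487


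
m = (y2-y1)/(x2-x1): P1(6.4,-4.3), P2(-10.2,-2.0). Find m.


dy = -2.0 + 4.3 = 2.3
dx = -10.2 - 6.4 = -16.6
m = 2.3/(-16.6) = -0.1386

m = -0.1386


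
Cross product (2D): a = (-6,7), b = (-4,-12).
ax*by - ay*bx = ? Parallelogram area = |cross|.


cross = -6*(-12) - 7*(-4) = 72 + 28 = 100
Parallelogram area = |100| = 100

cross = 100, parallelogram area = 100


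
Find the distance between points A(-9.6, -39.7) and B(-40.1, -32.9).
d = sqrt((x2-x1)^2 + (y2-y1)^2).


dx = -40.1 + 9.6 = -30.5
dy = -32.9 + 39.7 = 6.8
d = sqrt(930.25 + 46.24) = sqrt(976.49) = 31.2488

31.2488


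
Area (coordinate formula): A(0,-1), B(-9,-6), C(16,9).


0*(-6-9) = 0
-9*(9+ 1) = -90
16*(-1+ 6) = 80
sum = -10
Area = |-10|/2 = 5.0000

5.0000 sq units


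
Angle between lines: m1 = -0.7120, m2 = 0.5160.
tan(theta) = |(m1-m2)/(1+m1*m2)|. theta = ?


m1-m2 = -1.228
1+m1*m2 = 0.632608
tan(theta) = |-1.228/0.632608| = 1.941171
theta = arctan(|-1.228/0.632608|) = 62.7446 degrees (acute angle)

62.7446 degrees


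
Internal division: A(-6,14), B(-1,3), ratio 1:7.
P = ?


Px = (1*(-1) + 7*(-6))/8 = -43/8 = -5.3750
Py = (1*3 + 7*14)/8 = 101/8 = 12.6250

P = (-5.3750, 12.6250)


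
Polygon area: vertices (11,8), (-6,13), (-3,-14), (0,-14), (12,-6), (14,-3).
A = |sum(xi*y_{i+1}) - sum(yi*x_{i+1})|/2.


sum(xi*y_{i+1}) = 11*13 - 6*(-14) - 3*(-14) + 0*(-6) + 12*(-3) + 14*8 = 345
sum(yi*x_{i+1}) = 8*(-6) + 13*(-3) - 14*0 - 14*12 - 6*14 - 3*11 = -372
Area = |345 + 372|/2 = 717/2 = 358.5000

358.5000 sq units


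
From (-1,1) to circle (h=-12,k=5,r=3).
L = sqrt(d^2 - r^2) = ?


d = sqrt((-1+ 12)^2 + (1-5)^2) = sqrt(121+16) = 11.7047
L = sqrt(137.0000 - 9) = sqrt(128.0000) = 11.3137

11.3137


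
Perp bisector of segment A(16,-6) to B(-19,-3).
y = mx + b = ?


Midpoint = (-1.5, -4.5)
Slope of AB = dy/dx = 3/(-35) = -0.0857
Perp slope = -dx/dy = 35/3 = 11.6667
b = My - (perp slope)*Mx = -4.5 + (-35*(-1.5))/3 = -4.5 + 17.5000 = 13.0000

y = 11.6667x + 13.0000


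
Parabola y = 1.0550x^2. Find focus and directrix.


a = 1.0550
1/(4a) = 0.2370
Focus = (0, 0.2370)
Directrix: y = -0.2370

Focus = (0, 0.2370), Directrix: y = -0.2370


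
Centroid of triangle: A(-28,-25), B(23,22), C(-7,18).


Gx = (-28+23- 7)/3 = -12/3 = -4.0000
Gy = (-25+22+18)/3 = 15/3 = 5.0000

G = (-4.0000, 5.0000)


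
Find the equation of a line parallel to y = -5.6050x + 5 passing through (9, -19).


Parallel lines have equal slopes.
m2 = -5.6050
b2 = -19 + 5.6050*9 = 31.4450

y = -5.6050x + 31.4450


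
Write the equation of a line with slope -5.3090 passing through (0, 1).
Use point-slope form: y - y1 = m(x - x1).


y - 1 = -5.3090(x - 0)
y = -5.3090x + 1 + 5.3090*0
y = -5.3090x + 1.0000

y = -5.3090x + 1.0000


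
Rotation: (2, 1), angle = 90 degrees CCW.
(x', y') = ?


cos(90) = 0, sin(90) = 1
x' = 2*0 - 1*1 = -1
y' = 2*1 + 1*0 = 2

(-1, 2)


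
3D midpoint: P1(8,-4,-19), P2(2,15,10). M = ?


Mx = (8+2)/2 = 5.0000
My = (-4+15)/2 = 5.5000
Mz = (-19+10)/2 = -4.5000

M = (5.0000, 5.5000, -4.5000)


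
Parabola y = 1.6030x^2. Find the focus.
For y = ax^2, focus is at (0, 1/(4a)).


a = 1.6030
4a = 6.4120
focus = (0, 1/6.4120) = (0, 0.1560)

Focus = (0, 0.1560)


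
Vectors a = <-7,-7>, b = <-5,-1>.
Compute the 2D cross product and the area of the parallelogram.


cross = -7*(-1) + 7*(-5) = 7 - 35 = -28
Parallelogram area = |-28| = 28

cross = -28, parallelogram area = 28


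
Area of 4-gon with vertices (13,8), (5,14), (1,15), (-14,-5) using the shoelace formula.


sum(xi*y_{i+1}) = 13*14 + 5*15 + 1*(-5) - 14*8 = 140
sum(yi*x_{i+1}) = 8*5 + 14*1 + 15*(-14) - 5*13 = -221
Area = |140 + 221|/2 = 361/2 = 180.5000

180.5000 sq units


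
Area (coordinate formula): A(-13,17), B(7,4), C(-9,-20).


-13*(4+ 20) = -312
7*(-20-17) = -259
-9*(17-4) = -117
sum = -688
Area = |-688|/2 = 344.0000

344.0000 sq units


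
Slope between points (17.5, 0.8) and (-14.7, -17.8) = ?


dy = -17.8 - 0.8 = -18.6
dx = -14.7 - 17.5 = -32.2
m = -18.6/(-32.2) = 0.5776

m = 0.5776


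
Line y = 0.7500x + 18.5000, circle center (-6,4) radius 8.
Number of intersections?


Substitute y = 0.7500x + 18.5000: (x+ 6)^2 + (0.7500x+18.5000-4)^2 = 64
Expand to Ax^2 + Bx + C = 0, where b-k = 14.5
A = 1+m^2 = 1.5625
B = 2(m(b-k) - h) = 2(0.7500*14.5 + 6) = 33.75
C = h^2 + (b-k)^2 - r^2 = 36 + 210.25 - 64 = 182.25
disc = B^2-4AC = 1139.0625 - 1139.0625 = 0
disc = 0

1 intersection point (tangent)


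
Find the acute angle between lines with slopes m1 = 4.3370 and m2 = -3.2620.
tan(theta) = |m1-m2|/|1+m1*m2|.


m1-m2 = 7.599
1+m1*m2 = -13.147294
tan(theta) = |7.599/(-13.147294)| = 0.577990
theta = arctan(|7.599/(-13.147294)|) = 30.0275 degrees (acute angle)

30.0275 degrees


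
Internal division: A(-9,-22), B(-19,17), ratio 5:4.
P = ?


Px = (5*(-19) + 4*(-9))/9 = -131/9 = -14.5556
Py = (5*17 + 4*(-22))/9 = -3/9 = -0.3333

P = (-14.5556, -0.3333)


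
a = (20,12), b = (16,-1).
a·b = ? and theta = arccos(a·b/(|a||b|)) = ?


a·b = 20*16 + 12*(-1) = 320 - 12 = 308
|a| = sqrt(400+144) = 23.3238
|b| = sqrt(256+1) = 16.0312
cos(theta) = 308/(sqrt(544)*sqrt(257)) = 308/sqrt(139808) = 0.823730
theta = arccos(308/sqrt(139808)) = 34.5401 degrees

a·b = 308, theta = 34.5401 deg


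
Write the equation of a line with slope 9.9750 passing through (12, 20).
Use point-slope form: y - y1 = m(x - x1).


y - 20 = 9.9750(x - 12)
y = 9.9750x + 20 - 9.9750*12
y = 9.9750x - 99.7000

y = 9.9750x - 99.7000


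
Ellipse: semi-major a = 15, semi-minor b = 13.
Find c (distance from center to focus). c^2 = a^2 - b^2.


c^2 = 15^2 - 13^2 = 225 - 169 = 56
c = sqrt(56) = 7.4833

c = 7.4833


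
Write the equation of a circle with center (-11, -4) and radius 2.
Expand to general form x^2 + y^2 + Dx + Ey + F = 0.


(x+ 11)^2 + (y+ 4)^2 = 2^2
D = -2h = 22, E = -2k = 8
F = h^2+k^2-r^2 = 121+16-4 = 133

x^2 + y^2 + 22x + 8y + 133 = 0


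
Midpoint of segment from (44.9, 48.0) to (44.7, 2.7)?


Mx = (44.9 + 44.7)/2 = 89.6/2 = 44.8000
My = (48.0 + 2.7)/2 = 50.7/2 = 25.3500

(44.8000, 25.3500)


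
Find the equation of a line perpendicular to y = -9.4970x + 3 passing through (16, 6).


Perpendicular slope = -1/m1 = -1/(-9.4970) = 0.1053
b2 = y0 - m2*x0 = 6 + 16/(-9.4970) = 6 - 1.6847 = 4.3153

y = 0.1053x + 4.3153


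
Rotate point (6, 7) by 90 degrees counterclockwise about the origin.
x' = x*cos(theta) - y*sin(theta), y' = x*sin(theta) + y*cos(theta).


cos(90) = 0, sin(90) = 1
x' = 6*0 - 7*1 = -7
y' = 6*1 + 7*0 = 6

(-7, 6)


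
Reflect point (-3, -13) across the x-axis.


Reflection rule for x-axis: (x, -y)
(-3, -13) -> (-3, 13)

(-3, 13)


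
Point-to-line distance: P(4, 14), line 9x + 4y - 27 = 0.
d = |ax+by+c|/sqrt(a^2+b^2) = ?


|9*4 + 4*14 - 27| = |65| = 65
sqrt(81 + 16) = sqrt(97) = 9.8489
d = 65/sqrt(97) = 6.5998

6.5998


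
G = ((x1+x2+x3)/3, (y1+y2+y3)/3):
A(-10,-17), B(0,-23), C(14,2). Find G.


Gx = (-10+0+14)/3 = 4/3 = 1.3333
Gy = (-17- 23+2)/3 = -38/3 = -12.6667

G = (1.3333, -12.6667)


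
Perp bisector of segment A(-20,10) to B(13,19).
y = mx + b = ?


Midpoint = (-3.5, 14.5)
Slope of AB = dy/dx = 9/33 = 0.2727
Perp slope = -dx/dy = -33/9 = -3.6667
b = My - (perp slope)*Mx = 14.5 + (33*(-3.5))/9 = 14.5 - 12.8333 = 1.6667

y = -3.6667x + 1.6667


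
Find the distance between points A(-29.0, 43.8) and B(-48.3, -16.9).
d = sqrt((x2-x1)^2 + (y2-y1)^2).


dx = -48.3 + 29.0 = -19.3
dy = -16.9 - 43.8 = -60.7
d = sqrt(372.49 + 3684.49) = sqrt(4056.98) = 63.6944

63.6944


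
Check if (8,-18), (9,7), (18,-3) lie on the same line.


8*(7+ 3) + 9*(-3+ 18) + 18*(-18-7)
= 80 + 135 - 450 = -235

No, not collinear (determinant = -235)


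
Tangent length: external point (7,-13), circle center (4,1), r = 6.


d = sqrt((7-4)^2 + (-13-1)^2) = sqrt(9+196) = 14.3178
L = sqrt(205.0000 - 36) = sqrt(169.0000) = 13.0000

13.0000


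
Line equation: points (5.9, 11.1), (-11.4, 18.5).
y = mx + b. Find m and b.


m = (7.4)/(-17.3) = -0.4277
b = y1 - m*x1 = 11.1 - (7.4*5.9)/(-17.3) = 11.1 + 2.5237 = 13.6237

y = -0.4277x + 13.6237


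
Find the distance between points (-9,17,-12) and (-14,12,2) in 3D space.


dx=-5, dy=-5, dz=14
d = sqrt(25+25+196) = sqrt(246) = 15.6844

15.6844


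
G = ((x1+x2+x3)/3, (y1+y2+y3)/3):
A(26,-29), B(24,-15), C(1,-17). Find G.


Gx = (26+24+1)/3 = 51/3 = 17.0000
Gy = (-29- 15- 17)/3 = -61/3 = -20.3333

G = (17.0000, -20.3333)


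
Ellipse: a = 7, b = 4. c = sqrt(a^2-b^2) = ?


c^2 = 7^2 - 4^2 = 49 - 16 = 33
c = sqrt(33) = 5.7446

c = 5.7446


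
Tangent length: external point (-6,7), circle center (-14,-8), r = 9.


d = sqrt((-6+ 14)^2 + (7+ 8)^2) = sqrt(64+225) = 17.0000
L = sqrt(289.0000 - 81) = sqrt(208.0000) = 14.4222

14.4222


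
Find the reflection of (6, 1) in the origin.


Reflection rule for origin: (-x, -y)
(6, 1) -> (-6, -1)

(-6, -1)


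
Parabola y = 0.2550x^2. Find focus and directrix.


a = 0.2550
1/(4a) = 0.9804
Focus = (0, 0.9804)
Directrix: y = -0.9804

Focus = (0, 0.9804), Directrix: y = -0.9804


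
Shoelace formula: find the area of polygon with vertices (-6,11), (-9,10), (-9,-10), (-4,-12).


sum(xi*y_{i+1}) = -6*10 - 9*(-10) - 9*(-12) - 4*11 = 94
sum(yi*x_{i+1}) = 11*(-9) + 10*(-9) - 10*(-4) - 12*(-6) = -77
Area = |94 + 77|/2 = 171/2 = 85.5000

85.5000 sq units


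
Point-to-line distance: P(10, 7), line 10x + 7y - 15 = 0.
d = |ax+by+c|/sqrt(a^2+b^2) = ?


|10*10 + 7*7 - 15| = |134| = 134
sqrt(100 + 49) = sqrt(149) = 12.2066
d = 134/sqrt(149) = 10.9777

10.9777


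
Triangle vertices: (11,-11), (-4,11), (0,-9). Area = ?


11*(11+ 9) = 220
-4*(-9+ 11) = -8
0*(-11-11) = 0
sum = 212
Area = |212|/2 = 106.0000

106.0000 sq units


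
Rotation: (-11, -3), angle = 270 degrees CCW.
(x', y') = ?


cos(270) = 0, sin(270) = -1
x' = -11*0 + 3*(-1) = -3
y' = -11*(-1) - 3*0 = 11

(-3, 11)


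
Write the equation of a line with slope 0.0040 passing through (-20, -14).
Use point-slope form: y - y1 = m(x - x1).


y + 14 = 0.0040(x + 20)
y = 0.0040x - 14 - 0.0040*(-20)
y = 0.0040x - 13.9200

y = 0.0040x - 13.9200


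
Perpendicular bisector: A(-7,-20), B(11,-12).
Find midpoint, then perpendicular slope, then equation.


Midpoint = (2, -16)
Slope of AB = dy/dx = 8/18 = 0.4444
Perp slope = -dx/dy = -18/8 = -2.2500
b = My - (perp slope)*Mx = -16 + (18*2)/8 = -16 + 4.5000 = -11.5000

y = -2.2500x - 11.5000


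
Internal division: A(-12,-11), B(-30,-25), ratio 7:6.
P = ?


Px = (7*(-30) + 6*(-12))/13 = -282/13 = -21.6923
Py = (7*(-25) + 6*(-11))/13 = -241/13 = -18.5385

P = (-21.6923, -18.5385)


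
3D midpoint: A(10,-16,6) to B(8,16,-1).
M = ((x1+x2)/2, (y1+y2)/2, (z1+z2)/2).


Mx = (10+8)/2 = 9.0000
My = (-16+16)/2 = 0
Mz = (6- 1)/2 = 2.5000

M = (9.0000, 0, 2.5000)


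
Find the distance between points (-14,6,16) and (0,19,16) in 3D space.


dx=14, dy=13, dz=0
d = sqrt(196+169+0) = sqrt(365) = 19.1050

19.1050


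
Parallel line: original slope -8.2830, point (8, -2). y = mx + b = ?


Parallel lines have equal slopes.
m2 = -8.2830
b2 = -2 + 8.2830*8 = 64.2640

y = -8.2830x + 64.2640


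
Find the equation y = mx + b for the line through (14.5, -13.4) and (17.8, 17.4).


m = (30.8)/(3.3) = 9.3333
b = y1 - m*x1 = -13.4 - (30.8*14.5)/(3.3) = -13.4 - 135.3333 = -148.7333

y = 9.3333x - 148.7333


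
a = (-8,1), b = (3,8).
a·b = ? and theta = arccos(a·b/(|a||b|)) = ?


a·b = -8*3 + 1*8 = -24 + 8 = -16
|a| = sqrt(64+1) = 8.0623
|b| = sqrt(9+64) = 8.5440
cos(theta) = -16/(sqrt(65)*sqrt(73)) = -16/sqrt(4745) = -0.232275
theta = arccos(-16/sqrt(4745)) = 103.4310 degrees

a·b = -16, theta = 103.4310 deg


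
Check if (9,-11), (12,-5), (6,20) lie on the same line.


9*(-5-20) + 12*(20+ 11) + 6*(-11+ 5)
= -225 + 372 - 36 = 111

No, not collinear (determinant = 111)


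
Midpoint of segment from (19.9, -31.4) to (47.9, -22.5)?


Mx = (19.9 + 47.9)/2 = 67.8/2 = 33.9000
My = (-31.4 - 22.5)/2 = -53.9/2 = -26.9500

(33.9000, -26.9500)


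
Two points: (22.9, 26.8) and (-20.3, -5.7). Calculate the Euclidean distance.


dx = -20.3 - 22.9 = -43.2
dy = -5.7 - 26.8 = -32.5
d = sqrt(1866.24 + 1056.25) = sqrt(2922.49) = 54.0601

54.0601


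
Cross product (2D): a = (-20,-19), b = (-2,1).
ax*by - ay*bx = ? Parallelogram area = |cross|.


cross = -20*1 + 19*(-2) = -20 - 38 = -58
Parallelogram area = |-58| = 58

cross = -58, parallelogram area = 58


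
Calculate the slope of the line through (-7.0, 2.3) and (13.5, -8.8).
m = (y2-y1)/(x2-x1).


dy = -8.8 - 2.3 = -11.1
dx = 13.5 + 7.0 = 20.5
m = -11.1/20.5 = -0.5415

m = -0.5415


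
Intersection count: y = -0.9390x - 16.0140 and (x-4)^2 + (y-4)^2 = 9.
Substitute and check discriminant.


Substitute y = -0.9390x - 16.0140: (x-4)^2 + (-0.9390x- 16.0140-4)^2 = 9
Expand to Ax^2 + Bx + C = 0, where b-k = -20.014
A = 1+m^2 = 1.881721
B = 2(m(b-k) - h) = 2(-0.9390*(-20.014) - 4) = 29.586292
C = h^2 + (b-k)^2 - r^2 = 16 + 400.560196 - 9 = 407.560196
disc = B^2-4AC = 875.3487 - 3067.6583 = -2192.3096
disc < 0

0 intersection points


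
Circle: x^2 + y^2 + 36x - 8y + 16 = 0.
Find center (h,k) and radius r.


h = -D/2 = -36/2 = -18
k = -E/2 = 8/2 = 4
r^2 = h^2 + k^2 - F = 324 + 16 - 16 = 324
r = 18

Center (-18, 4), radius = 18


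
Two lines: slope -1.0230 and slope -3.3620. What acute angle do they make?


m1-m2 = 2.339
1+m1*m2 = 4.439326
tan(theta) = |2.339/4.439326| = 0.526882
theta = arctan(|2.339/4.439326|) = 27.7839 degrees (acute angle)

27.7839 degrees


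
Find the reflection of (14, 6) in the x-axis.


Reflection rule for x-axis: (x, -y)
(14, 6) -> (14, -6)

(14, -6)


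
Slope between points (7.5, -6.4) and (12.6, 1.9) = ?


dy = 1.9 + 6.4 = 8.3
dx = 12.6 - 7.5 = 5.1
m = 8.3/5.1 = 1.6275

m = 1.6275


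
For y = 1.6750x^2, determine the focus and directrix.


a = 1.6750
1/(4a) = 0.1493
Focus = (0, 0.1493)
Directrix: y = -0.1493

Focus = (0, 0.1493), Directrix: y = -0.1493


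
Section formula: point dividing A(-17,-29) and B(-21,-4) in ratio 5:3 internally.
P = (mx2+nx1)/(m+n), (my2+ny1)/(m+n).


Px = (5*(-21) + 3*(-17))/8 = -156/8 = -19.5000
Py = (5*(-4) + 3*(-29))/8 = -107/8 = -13.3750

P = (-19.5000, -13.3750)


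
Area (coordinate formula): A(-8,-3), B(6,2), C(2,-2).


-8*(2+ 2) = -32
6*(-2+ 3) = 6
2*(-3-2) = -10
sum = -36
Area = |-36|/2 = 18.0000

18.0000 sq units


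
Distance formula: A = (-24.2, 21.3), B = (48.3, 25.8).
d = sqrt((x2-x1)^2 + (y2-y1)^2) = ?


dx = 48.3 + 24.2 = 72.5
dy = 25.8 - 21.3 = 4.5
d = sqrt(5256.25 + 20.25) = sqrt(5276.5) = 72.6395

72.6395


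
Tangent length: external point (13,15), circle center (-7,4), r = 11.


d = sqrt((13+ 7)^2 + (15-4)^2) = sqrt(400+121) = 22.8254
L = sqrt(521.0000 - 121) = sqrt(400.0000) = 20.0000

20.0000


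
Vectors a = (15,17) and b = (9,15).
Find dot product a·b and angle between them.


a·b = 15*9 + 17*15 = 135 + 255 = 390
|a| = sqrt(225+289) = 22.6716
|b| = sqrt(81+225) = 17.4929
cos(theta) = 390/(sqrt(514)*sqrt(306)) = 390/sqrt(157284) = 0.983382
theta = arccos(390/sqrt(157284)) = 10.4599 degrees

a·b = 390, theta = 10.4599 deg


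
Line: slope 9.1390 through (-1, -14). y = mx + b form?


y + 14 = 9.1390(x + 1)
y = 9.1390x - 14 - 9.1390*(-1)
y = 9.1390x - 4.8610

y = 9.1390x - 4.8610


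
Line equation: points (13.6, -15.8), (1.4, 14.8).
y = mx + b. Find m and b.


m = (30.6)/(-12.2) = -2.5082
b = y1 - m*x1 = -15.8 - (30.6*13.6)/(-12.2) = -15.8 + 34.1115 = 18.3115

y = -2.5082x + 18.3115


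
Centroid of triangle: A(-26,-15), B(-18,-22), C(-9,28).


Gx = (-26- 18- 9)/3 = -53/3 = -17.6667
Gy = (-15- 22+28)/3 = -9/3 = -3.0000

G = (-17.6667, -3.0000)
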